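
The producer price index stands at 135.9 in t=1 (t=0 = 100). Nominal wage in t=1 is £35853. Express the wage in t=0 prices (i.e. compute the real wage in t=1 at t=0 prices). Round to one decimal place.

Real = Nominal ÷ (Index/100) = 35853 ÷ (135.9/100)
     = 35853 ÷ 1.359 = 26381.8985

26381.9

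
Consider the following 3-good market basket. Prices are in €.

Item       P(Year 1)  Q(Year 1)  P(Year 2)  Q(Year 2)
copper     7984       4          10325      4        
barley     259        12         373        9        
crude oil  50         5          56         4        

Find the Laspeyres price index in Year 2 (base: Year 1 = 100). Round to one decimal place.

Laspeyres price index uses base-period quantities as weights.
ΣP(Year 2)·Q(Year 1) = 10325×4 + 373×12 + 56×5 = 41300 + 4476 + 280 = 46056
ΣP(Year 1)·Q(Year 1) = 7984×4 + 259×12 + 50×5 = 31936 + 3108 + 250 = 35294
Index = 46056 / 35294 × 100 = 130.4924

130.5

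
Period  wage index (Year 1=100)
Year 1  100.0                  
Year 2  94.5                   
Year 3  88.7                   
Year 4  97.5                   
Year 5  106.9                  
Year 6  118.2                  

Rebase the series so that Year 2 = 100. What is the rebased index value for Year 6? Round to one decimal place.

Rebased(Year 6) = 118.2 / 94.5 × 100 = 125.0794

125.1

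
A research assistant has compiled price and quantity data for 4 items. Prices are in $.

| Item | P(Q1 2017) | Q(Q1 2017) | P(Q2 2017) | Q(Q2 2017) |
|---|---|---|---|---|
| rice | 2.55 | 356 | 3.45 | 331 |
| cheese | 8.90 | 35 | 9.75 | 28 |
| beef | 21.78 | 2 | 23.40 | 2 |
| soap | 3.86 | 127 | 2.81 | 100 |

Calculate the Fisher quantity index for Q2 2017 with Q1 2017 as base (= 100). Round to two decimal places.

Laspeyres component (base-period weights):
ΣP(Q1 2017)Q(Q2 2017) = 2.55×331 + 8.90×28 + 21.78×2 + 3.86×100 = 844.05 + 249.2 + 43.56 + 386 = 1522.81
ΣP(Q1 2017)Q(Q1 2017) = 2.55×356 + 8.90×35 + 21.78×2 + 3.86×127 = 907.8 + 311.5 + 43.56 + 490.22 = 1753.08
L = 1522.81 / 1753.08 × 100 = 86.8648
Paasche component (current-period weights):
ΣP(Q2 2017)Q(Q2 2017) = 3.45×331 + 9.75×28 + 23.40×2 + 2.81×100 = 1141.95 + 273 + 46.8 + 281 = 1742.75
ΣP(Q2 2017)Q(Q1 2017) = 3.45×356 + 9.75×35 + 23.40×2 + 2.81×127 = 1228.2 + 341.25 + 46.8 + 356.87 = 1973.12
P = 1742.75 / 1973.12 × 100 = 88.3246
Fisher = √(L × P) = √(86.8648 × 88.3246) = 87.5917

87.59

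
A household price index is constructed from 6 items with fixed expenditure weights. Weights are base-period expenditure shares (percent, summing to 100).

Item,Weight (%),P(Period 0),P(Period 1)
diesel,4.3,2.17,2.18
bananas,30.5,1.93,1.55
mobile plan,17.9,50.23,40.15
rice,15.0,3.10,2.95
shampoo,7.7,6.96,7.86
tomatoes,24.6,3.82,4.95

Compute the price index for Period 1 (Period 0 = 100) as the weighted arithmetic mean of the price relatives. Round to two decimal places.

97.97

diesel: 4.3 × (2.18/2.17) = 4.3 × 1.004608 = 4.3198
bananas: 30.5 × (1.55/1.93) = 30.5 × 0.803109 = 24.4948
mobile plan: 17.9 × (40.15/50.23) = 17.9 × 0.799323 = 14.3079
rice: 15.0 × (2.95/3.10) = 15.0 × 0.951613 = 14.2742
shampoo: 7.7 × (7.86/6.96) = 7.7 × 1.129310 = 8.6957
tomatoes: 24.6 × (4.95/3.82) = 24.6 × 1.295812 = 31.8770
Index = Σ wᵢ·(p₁ᵢ/p₀ᵢ) = 4.3198 + 24.4948 + 14.3079 + 14.2742 + 8.6957 + 31.8770 = 97.9694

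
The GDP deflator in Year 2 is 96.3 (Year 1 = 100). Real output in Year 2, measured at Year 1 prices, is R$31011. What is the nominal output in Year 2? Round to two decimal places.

Nominal = Real × (Index/100) = 31011 × (96.3/100)
        = 31011 × 0.963 = 29863.5930

29863.59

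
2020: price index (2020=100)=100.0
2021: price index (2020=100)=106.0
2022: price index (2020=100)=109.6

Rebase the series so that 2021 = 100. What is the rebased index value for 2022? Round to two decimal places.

103.40

Rebased(2022) = 109.6 / 106.0 × 100 = 103.3962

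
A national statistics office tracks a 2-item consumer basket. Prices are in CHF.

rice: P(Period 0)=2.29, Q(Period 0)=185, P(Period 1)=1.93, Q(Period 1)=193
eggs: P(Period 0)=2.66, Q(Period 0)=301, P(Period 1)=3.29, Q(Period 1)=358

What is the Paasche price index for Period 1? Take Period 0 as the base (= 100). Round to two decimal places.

Paasche price index uses current-period quantities as weights.
ΣP(Period 1)·Q(Period 1) = 1.93×193 + 3.29×358 = 372.49 + 1177.82 = 1550.31
ΣP(Period 0)·Q(Period 1) = 2.29×193 + 2.66×358 = 441.97 + 952.28 = 1394.25
Index = 1550.31 / 1394.25 × 100 = 111.1931

111.19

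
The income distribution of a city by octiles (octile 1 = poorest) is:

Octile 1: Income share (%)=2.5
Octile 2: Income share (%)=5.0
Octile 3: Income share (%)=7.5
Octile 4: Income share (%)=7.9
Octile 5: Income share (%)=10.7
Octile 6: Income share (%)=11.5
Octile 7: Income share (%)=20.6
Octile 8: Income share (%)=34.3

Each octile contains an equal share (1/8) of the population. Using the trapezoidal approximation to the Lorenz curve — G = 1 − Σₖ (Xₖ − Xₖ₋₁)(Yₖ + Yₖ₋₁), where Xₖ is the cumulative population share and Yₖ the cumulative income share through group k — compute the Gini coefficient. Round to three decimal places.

Cumulative income shares Yₖ: 0.0250, 0.0750, 0.1500, 0.2290, 0.3360, 0.4510, 0.6570, 1.0000
Σ (Xₖ−Xₖ₋₁)(Yₖ+Yₖ₋₁) = (1/8)(0.0250+0.0000) + (1/8)(0.0750+0.0250) + (1/8)(0.1500+0.0750) + (1/8)(0.2290+0.1500) + (1/8)(0.3360+0.2290) + (1/8)(0.4510+0.3360) + (1/8)(0.6570+0.4510) + (1/8)(1.0000+0.6570)
  = 0.0031 + 0.0125 + 0.0281 + 0.0474 + 0.0706 + 0.0984 + 0.1385 + 0.2071 = 0.6058
G = 1 − 0.6058 = 0.3942

0.394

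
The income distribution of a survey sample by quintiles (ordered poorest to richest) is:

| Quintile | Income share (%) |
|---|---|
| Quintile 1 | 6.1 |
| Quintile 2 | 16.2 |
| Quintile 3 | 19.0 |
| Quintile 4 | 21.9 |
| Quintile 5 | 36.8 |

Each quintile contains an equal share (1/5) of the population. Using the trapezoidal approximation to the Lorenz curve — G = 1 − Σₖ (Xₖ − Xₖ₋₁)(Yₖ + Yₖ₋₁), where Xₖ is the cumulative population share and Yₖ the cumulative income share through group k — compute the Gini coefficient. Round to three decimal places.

Cumulative income shares Yₖ: 0.0610, 0.2230, 0.4130, 0.6320, 1.0000
Σ (Xₖ−Xₖ₋₁)(Yₖ+Yₖ₋₁) = (1/5)(0.0610+0.0000) + (1/5)(0.2230+0.0610) + (1/5)(0.4130+0.2230) + (1/5)(0.6320+0.4130) + (1/5)(1.0000+0.6320)
  = 0.0122 + 0.0568 + 0.1272 + 0.2090 + 0.3264 = 0.7316
G = 1 − 0.7316 = 0.2684

0.268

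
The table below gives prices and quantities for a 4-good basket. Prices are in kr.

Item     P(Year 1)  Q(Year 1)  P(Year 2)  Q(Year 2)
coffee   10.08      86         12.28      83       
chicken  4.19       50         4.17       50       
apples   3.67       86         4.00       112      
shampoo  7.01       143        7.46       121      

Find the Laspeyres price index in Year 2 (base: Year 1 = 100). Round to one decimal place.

Laspeyres price index uses base-period quantities as weights.
ΣP(Year 2)·Q(Year 1) = 12.28×86 + 4.17×50 + 4.00×86 + 7.46×143 = 1056.08 + 208.5 + 344 + 1066.78 = 2675.36
ΣP(Year 1)·Q(Year 1) = 10.08×86 + 4.19×50 + 3.67×86 + 7.01×143 = 866.88 + 209.5 + 315.62 + 1002.43 = 2394.43
Index = 2675.36 / 2394.43 × 100 = 111.7326

111.7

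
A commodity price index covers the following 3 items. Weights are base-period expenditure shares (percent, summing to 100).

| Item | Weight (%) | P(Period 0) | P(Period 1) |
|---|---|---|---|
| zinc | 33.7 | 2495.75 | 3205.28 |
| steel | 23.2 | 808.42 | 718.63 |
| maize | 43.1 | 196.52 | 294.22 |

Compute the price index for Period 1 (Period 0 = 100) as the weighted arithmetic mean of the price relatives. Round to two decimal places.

128.43

zinc: 33.7 × (3205.28/2495.75) = 33.7 × 1.284295 = 43.2808
steel: 23.2 × (718.63/808.42) = 23.2 × 0.888931 = 20.6232
maize: 43.1 × (294.22/196.52) = 43.1 × 1.497150 = 64.5272
Index = Σ wᵢ·(p₁ᵢ/p₀ᵢ) = 43.2808 + 20.6232 + 64.5272 = 128.4311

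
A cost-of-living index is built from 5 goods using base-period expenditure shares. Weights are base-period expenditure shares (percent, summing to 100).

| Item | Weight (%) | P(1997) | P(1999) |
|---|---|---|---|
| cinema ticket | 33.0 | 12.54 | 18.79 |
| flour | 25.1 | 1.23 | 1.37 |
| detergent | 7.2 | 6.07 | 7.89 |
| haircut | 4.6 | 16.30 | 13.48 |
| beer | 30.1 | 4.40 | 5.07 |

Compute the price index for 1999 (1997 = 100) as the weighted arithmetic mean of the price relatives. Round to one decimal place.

cinema ticket: 33.0 × (18.79/12.54) = 33.0 × 1.498405 = 49.4474
flour: 25.1 × (1.37/1.23) = 25.1 × 1.113821 = 27.9569
detergent: 7.2 × (7.89/6.07) = 7.2 × 1.299835 = 9.3588
haircut: 4.6 × (13.48/16.30) = 4.6 × 0.826994 = 3.8042
beer: 30.1 × (5.07/4.40) = 30.1 × 1.152273 = 34.6834
Index = Σ wᵢ·(p₁ᵢ/p₀ᵢ) = 49.4474 + 27.9569 + 9.3588 + 3.8042 + 34.6834 = 125.2507

125.3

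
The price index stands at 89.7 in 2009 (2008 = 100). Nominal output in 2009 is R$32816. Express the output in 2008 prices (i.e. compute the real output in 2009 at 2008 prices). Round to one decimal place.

Real = Nominal ÷ (Index/100) = 32816 ÷ (89.7/100)
     = 32816 ÷ 0.897 = 36584.1695

36584.2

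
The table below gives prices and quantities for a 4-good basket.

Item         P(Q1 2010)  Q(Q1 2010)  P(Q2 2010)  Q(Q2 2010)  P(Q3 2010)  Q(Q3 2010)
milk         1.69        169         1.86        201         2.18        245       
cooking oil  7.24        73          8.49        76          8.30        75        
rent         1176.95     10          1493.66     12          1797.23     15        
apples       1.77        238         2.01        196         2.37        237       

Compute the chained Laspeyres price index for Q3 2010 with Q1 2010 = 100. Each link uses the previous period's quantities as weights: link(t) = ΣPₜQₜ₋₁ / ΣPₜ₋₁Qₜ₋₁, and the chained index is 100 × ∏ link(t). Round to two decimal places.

Link Q1 2010→Q2 2010:
ΣP(Q2 2010)Q(Q1 2010) = 1.86×169 + 8.49×73 + 1493.66×10 + 2.01×238 = 314.34 + 619.77 + 14936.6 + 478.38 = 16349.09
ΣP(Q1 2010)Q(Q1 2010) = 1.69×169 + 7.24×73 + 1176.95×10 + 1.77×238 = 285.61 + 528.52 + 11769.5 + 421.26 = 13004.89
link = 16349.09/13004.89 = 1.257149
Link Q2 2010→Q3 2010:
ΣP(Q3 2010)Q(Q2 2010) = 2.18×201 + 8.30×76 + 1797.23×12 + 2.37×196 = 438.18 + 630.8 + 21566.76 + 464.52 = 23100.26
ΣP(Q2 2010)Q(Q2 2010) = 1.86×201 + 8.49×76 + 1493.66×12 + 2.01×196 = 373.86 + 645.24 + 17923.92 + 393.96 = 19336.98
link = 23100.26/19336.98 = 1.194616
Chained index = 100 × 1.257149 × 1.194616 = 150.1810

150.18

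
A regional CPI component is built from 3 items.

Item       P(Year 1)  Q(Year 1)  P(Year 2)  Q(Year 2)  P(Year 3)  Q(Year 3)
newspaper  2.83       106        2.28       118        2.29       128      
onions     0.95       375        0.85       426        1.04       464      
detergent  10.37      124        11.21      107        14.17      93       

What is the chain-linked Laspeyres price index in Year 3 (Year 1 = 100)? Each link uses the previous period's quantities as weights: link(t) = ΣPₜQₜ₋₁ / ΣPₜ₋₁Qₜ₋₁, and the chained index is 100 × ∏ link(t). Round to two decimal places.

Link Year 1→Year 2:
ΣP(Year 2)Q(Year 1) = 2.28×106 + 0.85×375 + 11.21×124 = 241.68 + 318.75 + 1390.04 = 1950.47
ΣP(Year 1)Q(Year 1) = 2.83×106 + 0.95×375 + 10.37×124 = 299.98 + 356.25 + 1285.88 = 1942.11
link = 1950.47/1942.11 = 1.004305
Link Year 2→Year 3:
ΣP(Year 3)Q(Year 2) = 2.29×118 + 1.04×426 + 14.17×107 = 270.22 + 443.04 + 1516.19 = 2229.45
ΣP(Year 2)Q(Year 2) = 2.28×118 + 0.85×426 + 11.21×107 = 269.04 + 362.1 + 1199.47 = 1830.61
link = 2229.45/1830.61 = 1.217873
Chained index = 100 × 1.004305 × 1.217873 = 122.3115

122.31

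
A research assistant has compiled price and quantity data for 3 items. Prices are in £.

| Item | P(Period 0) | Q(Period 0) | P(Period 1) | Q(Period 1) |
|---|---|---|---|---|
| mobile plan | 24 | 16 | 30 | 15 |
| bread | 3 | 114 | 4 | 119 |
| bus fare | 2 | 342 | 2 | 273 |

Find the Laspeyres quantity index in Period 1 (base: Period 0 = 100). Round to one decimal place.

Laspeyres quantity index uses base-period prices as weights.
ΣP(Period 0)·Q(Period 1) = 24×15 + 3×119 + 2×273 = 360 + 357 + 546 = 1263
ΣP(Period 0)·Q(Period 0) = 24×16 + 3×114 + 2×342 = 384 + 342 + 684 = 1410
Index = 1263 / 1410 × 100 = 89.5745

89.6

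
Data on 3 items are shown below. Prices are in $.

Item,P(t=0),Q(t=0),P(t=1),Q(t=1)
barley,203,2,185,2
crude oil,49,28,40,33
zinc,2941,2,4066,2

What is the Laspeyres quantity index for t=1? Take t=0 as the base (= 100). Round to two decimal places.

Laspeyres quantity index uses base-period prices as weights.
ΣP(t=0)·Q(t=1) = 203×2 + 49×33 + 2941×2 = 406 + 1617 + 5882 = 7905
ΣP(t=0)·Q(t=0) = 203×2 + 49×28 + 2941×2 = 406 + 1372 + 5882 = 7660
Index = 7905 / 7660 × 100 = 103.1984

103.20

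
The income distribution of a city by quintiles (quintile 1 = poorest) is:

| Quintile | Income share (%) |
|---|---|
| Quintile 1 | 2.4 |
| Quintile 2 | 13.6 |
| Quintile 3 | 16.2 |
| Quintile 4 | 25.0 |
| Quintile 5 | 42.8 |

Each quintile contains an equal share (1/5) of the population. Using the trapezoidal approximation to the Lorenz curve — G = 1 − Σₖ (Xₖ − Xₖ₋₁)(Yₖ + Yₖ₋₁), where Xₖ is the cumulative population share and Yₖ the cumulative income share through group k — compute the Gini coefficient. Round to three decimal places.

0.369

Cumulative income shares Yₖ: 0.0240, 0.1600, 0.3220, 0.5720, 1.0000
Σ (Xₖ−Xₖ₋₁)(Yₖ+Yₖ₋₁) = (1/5)(0.0240+0.0000) + (1/5)(0.1600+0.0240) + (1/5)(0.3220+0.1600) + (1/5)(0.5720+0.3220) + (1/5)(1.0000+0.5720)
  = 0.0048 + 0.0368 + 0.0964 + 0.1788 + 0.3144 = 0.6312
G = 1 − 0.6312 = 0.3688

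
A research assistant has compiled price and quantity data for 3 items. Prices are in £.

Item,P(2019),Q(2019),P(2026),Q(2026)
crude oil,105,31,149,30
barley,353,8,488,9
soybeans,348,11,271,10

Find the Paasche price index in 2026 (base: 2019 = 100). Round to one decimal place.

118.0

Paasche price index uses current-period quantities as weights.
ΣP(2026)·Q(2026) = 149×30 + 488×9 + 271×10 = 4470 + 4392 + 2710 = 11572
ΣP(2019)·Q(2026) = 105×30 + 353×9 + 348×10 = 3150 + 3177 + 3480 = 9807
Index = 11572 / 9807 × 100 = 117.9973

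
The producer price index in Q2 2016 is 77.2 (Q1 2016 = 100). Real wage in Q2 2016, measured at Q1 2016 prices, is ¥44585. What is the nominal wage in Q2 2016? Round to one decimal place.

Nominal = Real × (Index/100) = 44585 × (77.2/100)
        = 44585 × 0.772 = 34419.6200

34419.6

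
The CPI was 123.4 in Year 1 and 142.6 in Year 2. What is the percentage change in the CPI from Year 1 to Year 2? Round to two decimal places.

15.56%

Change = (142.6 − 123.4) / 123.4 × 100
       = 19.2 / 123.4 × 100 = 15.5592%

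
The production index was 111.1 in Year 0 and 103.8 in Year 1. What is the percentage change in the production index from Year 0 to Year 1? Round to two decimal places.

Change = (103.8 − 111.1) / 111.1 × 100
       = -7.3 / 111.1 × 100 = -6.5707%

-6.57%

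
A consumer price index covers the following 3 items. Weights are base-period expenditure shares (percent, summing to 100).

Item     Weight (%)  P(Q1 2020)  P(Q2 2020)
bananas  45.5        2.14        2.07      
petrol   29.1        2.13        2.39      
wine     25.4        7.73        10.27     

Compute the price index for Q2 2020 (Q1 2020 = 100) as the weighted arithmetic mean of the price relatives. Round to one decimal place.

bananas: 45.5 × (2.07/2.14) = 45.5 × 0.967290 = 44.0117
petrol: 29.1 × (2.39/2.13) = 29.1 × 1.122066 = 32.6521
wine: 25.4 × (10.27/7.73) = 25.4 × 1.328590 = 33.7462
Index = Σ wᵢ·(p₁ᵢ/p₀ᵢ) = 44.0117 + 32.6521 + 33.7462 = 110.4100

110.4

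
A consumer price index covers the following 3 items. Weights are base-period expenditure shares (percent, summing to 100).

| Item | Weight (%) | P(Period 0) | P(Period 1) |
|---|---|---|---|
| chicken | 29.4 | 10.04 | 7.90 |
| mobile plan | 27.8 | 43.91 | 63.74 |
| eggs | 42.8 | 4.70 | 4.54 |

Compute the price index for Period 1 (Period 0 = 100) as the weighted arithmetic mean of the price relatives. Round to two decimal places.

chicken: 29.4 × (7.90/10.04) = 29.4 × 0.786853 = 23.1335
mobile plan: 27.8 × (63.74/43.91) = 27.8 × 1.451606 = 40.3546
eggs: 42.8 × (4.54/4.70) = 42.8 × 0.965957 = 41.3430
Index = Σ wᵢ·(p₁ᵢ/p₀ᵢ) = 23.1335 + 40.3546 + 41.3430 = 104.8311

104.83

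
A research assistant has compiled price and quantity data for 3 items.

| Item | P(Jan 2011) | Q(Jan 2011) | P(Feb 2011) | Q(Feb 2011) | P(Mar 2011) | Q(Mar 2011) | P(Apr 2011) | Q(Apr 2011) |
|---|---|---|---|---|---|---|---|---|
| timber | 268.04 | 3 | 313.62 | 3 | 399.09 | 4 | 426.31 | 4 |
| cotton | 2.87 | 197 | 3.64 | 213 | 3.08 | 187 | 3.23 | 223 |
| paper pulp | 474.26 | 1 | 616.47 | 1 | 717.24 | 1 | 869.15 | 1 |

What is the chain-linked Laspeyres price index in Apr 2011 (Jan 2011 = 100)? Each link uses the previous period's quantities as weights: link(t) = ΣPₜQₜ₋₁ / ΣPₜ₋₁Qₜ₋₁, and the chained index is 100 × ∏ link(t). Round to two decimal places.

149.53

Link Jan 2011→Feb 2011:
ΣP(Feb 2011)Q(Jan 2011) = 313.62×3 + 3.64×197 + 616.47×1 = 940.86 + 717.08 + 616.47 = 2274.41
ΣP(Jan 2011)Q(Jan 2011) = 268.04×3 + 2.87×197 + 474.26×1 = 804.12 + 565.39 + 474.26 = 1843.77
link = 2274.41/1843.77 = 1.233565
Link Feb 2011→Mar 2011:
ΣP(Mar 2011)Q(Feb 2011) = 399.09×3 + 3.08×213 + 717.24×1 = 1197.27 + 656.04 + 717.24 = 2570.55
ΣP(Feb 2011)Q(Feb 2011) = 313.62×3 + 3.64×213 + 616.47×1 = 940.86 + 775.32 + 616.47 = 2332.65
link = 2570.55/2332.65 = 1.101987
Link Mar 2011→Apr 2011:
ΣP(Apr 2011)Q(Mar 2011) = 426.31×4 + 3.23×187 + 869.15×1 = 1705.24 + 604.01 + 869.15 = 3178.4
ΣP(Mar 2011)Q(Mar 2011) = 399.09×4 + 3.08×187 + 717.24×1 = 1596.36 + 575.96 + 717.24 = 2889.56
link = 3178.4/2889.56 = 1.099960
Chained index = 100 × 1.233565 × 1.101987 × 1.099960 = 149.5255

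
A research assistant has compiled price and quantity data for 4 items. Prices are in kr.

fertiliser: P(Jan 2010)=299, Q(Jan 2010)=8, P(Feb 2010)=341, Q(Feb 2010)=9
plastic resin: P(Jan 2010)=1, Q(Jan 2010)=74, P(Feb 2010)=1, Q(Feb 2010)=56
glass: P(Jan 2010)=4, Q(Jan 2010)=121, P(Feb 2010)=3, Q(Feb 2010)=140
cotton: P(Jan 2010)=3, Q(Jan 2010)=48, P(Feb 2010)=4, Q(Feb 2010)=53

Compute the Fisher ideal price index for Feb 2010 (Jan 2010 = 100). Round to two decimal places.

Laspeyres component (base-period weights):
ΣP(Feb 2010)Q(Jan 2010) = 341×8 + 1×74 + 3×121 + 4×48 = 2728 + 74 + 363 + 192 = 3357
ΣP(Jan 2010)Q(Jan 2010) = 299×8 + 1×74 + 4×121 + 3×48 = 2392 + 74 + 484 + 144 = 3094
L = 3357 / 3094 × 100 = 108.5003
Paasche component (current-period weights):
ΣP(Feb 2010)Q(Feb 2010) = 341×9 + 1×56 + 3×140 + 4×53 = 3069 + 56 + 420 + 212 = 3757
ΣP(Jan 2010)Q(Feb 2010) = 299×9 + 1×56 + 4×140 + 3×53 = 2691 + 56 + 560 + 159 = 3466
P = 3757 / 3466 × 100 = 108.3958
Fisher = √(L × P) = √(108.5003 × 108.3958) = 108.4481

108.45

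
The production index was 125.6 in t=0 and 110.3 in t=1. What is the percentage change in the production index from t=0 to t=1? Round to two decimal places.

-12.18%

Change = (110.3 − 125.6) / 125.6 × 100
       = -15.3 / 125.6 × 100 = -12.1815%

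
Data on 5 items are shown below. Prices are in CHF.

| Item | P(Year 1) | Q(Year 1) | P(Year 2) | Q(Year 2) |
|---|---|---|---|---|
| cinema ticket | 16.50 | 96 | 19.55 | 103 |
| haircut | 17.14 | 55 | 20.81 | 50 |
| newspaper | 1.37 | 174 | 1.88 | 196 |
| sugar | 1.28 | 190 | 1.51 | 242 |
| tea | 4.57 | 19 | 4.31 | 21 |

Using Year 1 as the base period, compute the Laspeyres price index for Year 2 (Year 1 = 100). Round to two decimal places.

Laspeyres price index uses base-period quantities as weights.
ΣP(Year 2)·Q(Year 1) = 19.55×96 + 20.81×55 + 1.88×174 + 1.51×190 + 4.31×19 = 1876.8 + 1144.55 + 327.12 + 286.9 + 81.89 = 3717.26
ΣP(Year 1)·Q(Year 1) = 16.50×96 + 17.14×55 + 1.37×174 + 1.28×190 + 4.57×19 = 1584 + 942.7 + 238.38 + 243.2 + 86.83 = 3095.11
Index = 3717.26 / 3095.11 × 100 = 120.1011

120.10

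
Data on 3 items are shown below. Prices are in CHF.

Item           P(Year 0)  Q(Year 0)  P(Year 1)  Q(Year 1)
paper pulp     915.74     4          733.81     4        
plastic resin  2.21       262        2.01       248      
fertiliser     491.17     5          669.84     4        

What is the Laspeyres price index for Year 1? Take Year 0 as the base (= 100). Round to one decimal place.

Laspeyres price index uses base-period quantities as weights.
ΣP(Year 1)·Q(Year 0) = 733.81×4 + 2.01×262 + 669.84×5 = 2935.24 + 526.62 + 3349.2 = 6811.06
ΣP(Year 0)·Q(Year 0) = 915.74×4 + 2.21×262 + 491.17×5 = 3662.96 + 579.02 + 2455.85 = 6697.83
Index = 6811.06 / 6697.83 × 100 = 101.6905

101.7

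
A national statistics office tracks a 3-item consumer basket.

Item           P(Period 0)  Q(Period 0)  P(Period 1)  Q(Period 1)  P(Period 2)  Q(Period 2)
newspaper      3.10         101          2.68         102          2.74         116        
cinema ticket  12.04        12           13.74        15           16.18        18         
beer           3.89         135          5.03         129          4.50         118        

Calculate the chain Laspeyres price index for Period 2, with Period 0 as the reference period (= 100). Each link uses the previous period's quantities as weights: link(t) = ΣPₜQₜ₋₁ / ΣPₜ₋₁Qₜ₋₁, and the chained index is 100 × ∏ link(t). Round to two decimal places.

110.84

Link Period 0→Period 1:
ΣP(Period 1)Q(Period 0) = 2.68×101 + 13.74×12 + 5.03×135 = 270.68 + 164.88 + 679.05 = 1114.61
ΣP(Period 0)Q(Period 0) = 3.10×101 + 12.04×12 + 3.89×135 = 313.1 + 144.48 + 525.15 = 982.73
link = 1114.61/982.73 = 1.134198
Link Period 1→Period 2:
ΣP(Period 2)Q(Period 1) = 2.74×102 + 16.18×15 + 4.50×129 = 279.48 + 242.7 + 580.5 = 1102.68
ΣP(Period 1)Q(Period 1) = 2.68×102 + 13.74×15 + 5.03×129 = 273.36 + 206.1 + 648.87 = 1128.33
link = 1102.68/1128.33 = 0.977267
Chained index = 100 × 1.134198 × 0.977267 = 110.8414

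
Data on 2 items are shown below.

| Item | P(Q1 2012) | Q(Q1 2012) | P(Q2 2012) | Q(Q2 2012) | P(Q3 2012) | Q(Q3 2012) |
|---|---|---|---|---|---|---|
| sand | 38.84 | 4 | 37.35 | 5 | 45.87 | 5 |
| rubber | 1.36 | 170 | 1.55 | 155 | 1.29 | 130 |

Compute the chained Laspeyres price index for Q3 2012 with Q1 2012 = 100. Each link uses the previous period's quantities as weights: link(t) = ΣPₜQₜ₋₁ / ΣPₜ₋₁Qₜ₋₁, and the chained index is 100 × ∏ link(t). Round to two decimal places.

107.39

Link Q1 2012→Q2 2012:
ΣP(Q2 2012)Q(Q1 2012) = 37.35×4 + 1.55×170 = 149.4 + 263.5 = 412.9
ΣP(Q1 2012)Q(Q1 2012) = 38.84×4 + 1.36×170 = 155.36 + 231.2 = 386.56
link = 412.9/386.56 = 1.068139
Link Q2 2012→Q3 2012:
ΣP(Q3 2012)Q(Q2 2012) = 45.87×5 + 1.29×155 = 229.35 + 199.95 = 429.3
ΣP(Q2 2012)Q(Q2 2012) = 37.35×5 + 1.55×155 = 186.75 + 240.25 = 427
link = 429.3/427 = 1.005386
Chained index = 100 × 1.068139 × 1.005386 = 107.3893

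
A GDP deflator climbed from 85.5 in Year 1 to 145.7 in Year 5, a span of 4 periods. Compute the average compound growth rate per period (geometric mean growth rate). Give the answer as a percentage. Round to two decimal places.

14.25%

Growth factor = (145.7/85.5)^(1/4) = (1.704094)^(1/4) = 1.142545
Growth rate = 1.142545 − 1 = 0.142545 = 14.2545%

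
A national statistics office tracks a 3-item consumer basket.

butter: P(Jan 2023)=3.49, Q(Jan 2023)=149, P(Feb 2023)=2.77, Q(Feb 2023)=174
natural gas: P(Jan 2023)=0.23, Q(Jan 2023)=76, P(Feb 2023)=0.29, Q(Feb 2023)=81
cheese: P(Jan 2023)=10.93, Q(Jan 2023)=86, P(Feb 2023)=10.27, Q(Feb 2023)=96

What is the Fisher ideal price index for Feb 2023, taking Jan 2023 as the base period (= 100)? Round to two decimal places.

Laspeyres component (base-period weights):
ΣP(Feb 2023)Q(Jan 2023) = 2.77×149 + 0.29×76 + 10.27×86 = 412.73 + 22.04 + 883.22 = 1317.99
ΣP(Jan 2023)Q(Jan 2023) = 3.49×149 + 0.23×76 + 10.93×86 = 520.01 + 17.48 + 939.98 = 1477.47
L = 1317.99 / 1477.47 × 100 = 89.2059
Paasche component (current-period weights):
ΣP(Feb 2023)Q(Feb 2023) = 2.77×174 + 0.29×81 + 10.27×96 = 481.98 + 23.49 + 985.92 = 1491.39
ΣP(Jan 2023)Q(Feb 2023) = 3.49×174 + 0.23×81 + 10.93×96 = 607.26 + 18.63 + 1049.28 = 1675.17
P = 1491.39 / 1675.17 × 100 = 89.0292
Fisher = √(L × P) = √(89.2059 × 89.0292) = 89.1175

89.12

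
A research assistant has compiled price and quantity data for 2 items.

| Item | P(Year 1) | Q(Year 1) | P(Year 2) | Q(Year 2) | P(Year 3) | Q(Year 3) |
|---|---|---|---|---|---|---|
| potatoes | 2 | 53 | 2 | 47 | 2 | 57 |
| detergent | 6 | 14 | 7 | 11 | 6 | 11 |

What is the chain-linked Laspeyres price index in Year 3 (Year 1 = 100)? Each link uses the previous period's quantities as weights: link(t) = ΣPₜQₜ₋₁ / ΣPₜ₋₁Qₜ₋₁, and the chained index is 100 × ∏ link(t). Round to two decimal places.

100.46

Link Year 1→Year 2:
ΣP(Year 2)Q(Year 1) = 2×53 + 7×14 = 106 + 98 = 204
ΣP(Year 1)Q(Year 1) = 2×53 + 6×14 = 106 + 84 = 190
link = 204/190 = 1.073684
Link Year 2→Year 3:
ΣP(Year 3)Q(Year 2) = 2×47 + 6×11 = 94 + 66 = 160
ΣP(Year 2)Q(Year 2) = 2×47 + 7×11 = 94 + 77 = 171
link = 160/171 = 0.935673
Chained index = 100 × 1.073684 × 0.935673 = 100.4617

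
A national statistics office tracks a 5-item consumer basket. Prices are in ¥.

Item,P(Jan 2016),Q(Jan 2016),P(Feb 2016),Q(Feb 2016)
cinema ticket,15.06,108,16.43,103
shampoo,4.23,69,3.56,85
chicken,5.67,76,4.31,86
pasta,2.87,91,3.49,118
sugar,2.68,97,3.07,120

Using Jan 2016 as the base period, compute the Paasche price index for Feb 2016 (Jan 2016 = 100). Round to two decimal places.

102.85

Paasche price index uses current-period quantities as weights.
ΣP(Feb 2016)·Q(Feb 2016) = 16.43×103 + 3.56×85 + 4.31×86 + 3.49×118 + 3.07×120 = 1692.29 + 302.6 + 370.66 + 411.82 + 368.4 = 3145.77
ΣP(Jan 2016)·Q(Feb 2016) = 15.06×103 + 4.23×85 + 5.67×86 + 2.87×118 + 2.68×120 = 1551.18 + 359.55 + 487.62 + 338.66 + 321.6 = 3058.61
Index = 3145.77 / 3058.61 × 100 = 102.8497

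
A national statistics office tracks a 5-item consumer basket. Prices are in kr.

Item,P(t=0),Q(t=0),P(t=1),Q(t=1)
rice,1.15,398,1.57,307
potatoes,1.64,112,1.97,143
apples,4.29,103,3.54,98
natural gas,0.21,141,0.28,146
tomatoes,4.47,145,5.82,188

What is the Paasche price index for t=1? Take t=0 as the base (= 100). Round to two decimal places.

Paasche price index uses current-period quantities as weights.
ΣP(t=1)·Q(t=1) = 1.57×307 + 1.97×143 + 3.54×98 + 0.28×146 + 5.82×188 = 481.99 + 281.71 + 346.92 + 40.88 + 1094.16 = 2245.66
ΣP(t=0)·Q(t=1) = 1.15×307 + 1.64×143 + 4.29×98 + 0.21×146 + 4.47×188 = 353.05 + 234.52 + 420.42 + 30.66 + 840.36 = 1879.01
Index = 2245.66 / 1879.01 × 100 = 119.5129

119.51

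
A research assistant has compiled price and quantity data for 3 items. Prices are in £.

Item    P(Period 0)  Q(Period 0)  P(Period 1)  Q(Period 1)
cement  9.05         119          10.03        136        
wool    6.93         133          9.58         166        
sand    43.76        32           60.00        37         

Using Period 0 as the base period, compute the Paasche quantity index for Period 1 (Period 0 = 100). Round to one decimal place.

117.9

Paasche quantity index uses current-period prices as weights.
ΣP(Period 1)·Q(Period 1) = 10.03×136 + 9.58×166 + 60.00×37 = 1364.08 + 1590.28 + 2220 = 5174.36
ΣP(Period 1)·Q(Period 0) = 10.03×119 + 9.58×133 + 60.00×32 = 1193.57 + 1274.14 + 1920 = 4387.71
Index = 5174.36 / 4387.71 × 100 = 117.9285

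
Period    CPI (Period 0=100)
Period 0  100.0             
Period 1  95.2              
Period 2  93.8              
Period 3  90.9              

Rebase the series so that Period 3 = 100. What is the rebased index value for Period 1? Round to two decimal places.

Rebased(Period 1) = 95.2 / 90.9 × 100 = 104.7305

104.73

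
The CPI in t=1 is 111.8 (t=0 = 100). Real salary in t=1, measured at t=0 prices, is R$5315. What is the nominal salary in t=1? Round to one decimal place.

Nominal = Real × (Index/100) = 5315 × (111.8/100)
        = 5315 × 1.118 = 5942.1700

5942.2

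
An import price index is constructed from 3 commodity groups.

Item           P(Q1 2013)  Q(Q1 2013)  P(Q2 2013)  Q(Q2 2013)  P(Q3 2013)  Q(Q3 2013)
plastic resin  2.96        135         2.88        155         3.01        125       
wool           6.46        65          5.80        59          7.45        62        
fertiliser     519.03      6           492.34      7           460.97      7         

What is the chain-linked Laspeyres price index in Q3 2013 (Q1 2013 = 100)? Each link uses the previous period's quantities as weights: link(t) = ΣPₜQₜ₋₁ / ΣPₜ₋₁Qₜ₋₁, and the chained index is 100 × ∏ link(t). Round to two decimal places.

92.28

Link Q1 2013→Q2 2013:
ΣP(Q2 2013)Q(Q1 2013) = 2.88×135 + 5.80×65 + 492.34×6 = 388.8 + 377 + 2954.04 = 3719.84
ΣP(Q1 2013)Q(Q1 2013) = 2.96×135 + 6.46×65 + 519.03×6 = 399.6 + 419.9 + 3114.18 = 3933.68
link = 3719.84/3933.68 = 0.945639
Link Q2 2013→Q3 2013:
ΣP(Q3 2013)Q(Q2 2013) = 3.01×155 + 7.45×59 + 460.97×7 = 466.55 + 439.55 + 3226.79 = 4132.89
ΣP(Q2 2013)Q(Q2 2013) = 2.88×155 + 5.80×59 + 492.34×7 = 446.4 + 342.2 + 3446.38 = 4234.98
link = 4132.89/4234.98 = 0.975894
Chained index = 100 × 0.945639 × 0.975894 = 92.2843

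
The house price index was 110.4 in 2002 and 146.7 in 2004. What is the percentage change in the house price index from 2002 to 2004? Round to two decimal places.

Change = (146.7 − 110.4) / 110.4 × 100
       = 36.3 / 110.4 × 100 = 32.8804%

32.88%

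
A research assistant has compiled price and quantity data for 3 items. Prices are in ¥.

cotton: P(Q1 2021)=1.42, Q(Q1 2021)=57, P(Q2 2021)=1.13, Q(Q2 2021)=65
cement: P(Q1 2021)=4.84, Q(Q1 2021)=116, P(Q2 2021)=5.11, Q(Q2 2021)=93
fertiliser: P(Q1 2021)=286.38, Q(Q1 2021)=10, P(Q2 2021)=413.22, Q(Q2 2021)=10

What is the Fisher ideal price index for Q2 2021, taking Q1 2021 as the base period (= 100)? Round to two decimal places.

Laspeyres component (base-period weights):
ΣP(Q2 2021)Q(Q1 2021) = 1.13×57 + 5.11×116 + 413.22×10 = 64.41 + 592.76 + 4132.2 = 4789.37
ΣP(Q1 2021)Q(Q1 2021) = 1.42×57 + 4.84×116 + 286.38×10 = 80.94 + 561.44 + 2863.8 = 3506.18
L = 4789.37 / 3506.18 × 100 = 136.5979
Paasche component (current-period weights):
ΣP(Q2 2021)Q(Q2 2021) = 1.13×65 + 5.11×93 + 413.22×10 = 73.45 + 475.23 + 4132.2 = 4680.88
ΣP(Q1 2021)Q(Q2 2021) = 1.42×65 + 4.84×93 + 286.38×10 = 92.3 + 450.12 + 2863.8 = 3406.22
P = 4680.88 / 3406.22 × 100 = 137.4215
Fisher = √(L × P) = √(136.5979 × 137.4215) = 137.0091

137.01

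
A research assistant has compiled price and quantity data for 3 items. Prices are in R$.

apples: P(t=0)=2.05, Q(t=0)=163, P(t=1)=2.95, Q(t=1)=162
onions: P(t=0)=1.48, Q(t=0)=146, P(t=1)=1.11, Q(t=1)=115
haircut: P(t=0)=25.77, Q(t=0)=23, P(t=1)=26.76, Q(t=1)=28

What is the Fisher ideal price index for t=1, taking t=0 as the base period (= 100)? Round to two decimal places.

110.40

Laspeyres component (base-period weights):
ΣP(t=1)Q(t=0) = 2.95×163 + 1.11×146 + 26.76×23 = 480.85 + 162.06 + 615.48 = 1258.39
ΣP(t=0)Q(t=0) = 2.05×163 + 1.48×146 + 25.77×23 = 334.15 + 216.08 + 592.71 = 1142.94
L = 1258.39 / 1142.94 × 100 = 110.1011
Paasche component (current-period weights):
ΣP(t=1)Q(t=1) = 2.95×162 + 1.11×115 + 26.76×28 = 477.9 + 127.65 + 749.28 = 1354.83
ΣP(t=0)Q(t=1) = 2.05×162 + 1.48×115 + 25.77×28 = 332.1 + 170.2 + 721.56 = 1223.86
P = 1354.83 / 1223.86 × 100 = 110.7014
Fisher = √(L × P) = √(110.1011 × 110.7014) = 110.4009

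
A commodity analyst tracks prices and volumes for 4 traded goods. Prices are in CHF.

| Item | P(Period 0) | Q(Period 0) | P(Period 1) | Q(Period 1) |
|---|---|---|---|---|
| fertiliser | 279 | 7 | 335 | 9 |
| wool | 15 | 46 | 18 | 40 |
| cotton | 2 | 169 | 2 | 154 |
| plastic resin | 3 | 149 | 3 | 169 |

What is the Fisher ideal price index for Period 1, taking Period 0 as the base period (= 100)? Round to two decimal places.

Laspeyres component (base-period weights):
ΣP(Period 1)Q(Period 0) = 335×7 + 18×46 + 2×169 + 3×149 = 2345 + 828 + 338 + 447 = 3958
ΣP(Period 0)Q(Period 0) = 279×7 + 15×46 + 2×169 + 3×149 = 1953 + 690 + 338 + 447 = 3428
L = 3958 / 3428 × 100 = 115.4609
Paasche component (current-period weights):
ΣP(Period 1)Q(Period 1) = 335×9 + 18×40 + 2×154 + 3×169 = 3015 + 720 + 308 + 507 = 4550
ΣP(Period 0)Q(Period 1) = 279×9 + 15×40 + 2×154 + 3×169 = 2511 + 600 + 308 + 507 = 3926
P = 4550 / 3926 × 100 = 115.8940
Fisher = √(L × P) = √(115.4609 × 115.8940) = 115.6773

115.68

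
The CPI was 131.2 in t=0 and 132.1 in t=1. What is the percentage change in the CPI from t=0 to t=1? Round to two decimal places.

0.69%

Change = (132.1 − 131.2) / 131.2 × 100
       = 0.9 / 131.2 × 100 = 0.6860%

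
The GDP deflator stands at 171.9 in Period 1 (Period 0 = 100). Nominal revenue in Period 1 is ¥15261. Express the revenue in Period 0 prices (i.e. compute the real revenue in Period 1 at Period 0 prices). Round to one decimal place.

Real = Nominal ÷ (Index/100) = 15261 ÷ (171.9/100)
     = 15261 ÷ 1.719 = 8877.8360

8877.8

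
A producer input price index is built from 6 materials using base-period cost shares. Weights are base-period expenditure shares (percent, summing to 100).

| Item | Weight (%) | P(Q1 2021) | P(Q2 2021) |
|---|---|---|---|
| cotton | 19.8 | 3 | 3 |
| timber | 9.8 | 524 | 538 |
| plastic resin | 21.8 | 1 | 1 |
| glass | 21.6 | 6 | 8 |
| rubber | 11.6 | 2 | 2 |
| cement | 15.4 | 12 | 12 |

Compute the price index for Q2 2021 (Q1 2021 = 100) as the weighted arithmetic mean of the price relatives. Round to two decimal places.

107.46

cotton: 19.8 × (3/3) = 19.8 × 1.000000 = 19.8000
timber: 9.8 × (538/524) = 9.8 × 1.026718 = 10.0618
plastic resin: 21.8 × (1/1) = 21.8 × 1.000000 = 21.8000
glass: 21.6 × (8/6) = 21.6 × 1.333333 = 28.8000
rubber: 11.6 × (2/2) = 11.6 × 1.000000 = 11.6000
cement: 15.4 × (12/12) = 15.4 × 1.000000 = 15.4000
Index = Σ wᵢ·(p₁ᵢ/p₀ᵢ) = 19.8000 + 10.0618 + 21.8000 + 28.8000 + 11.6000 + 15.4000 = 107.4618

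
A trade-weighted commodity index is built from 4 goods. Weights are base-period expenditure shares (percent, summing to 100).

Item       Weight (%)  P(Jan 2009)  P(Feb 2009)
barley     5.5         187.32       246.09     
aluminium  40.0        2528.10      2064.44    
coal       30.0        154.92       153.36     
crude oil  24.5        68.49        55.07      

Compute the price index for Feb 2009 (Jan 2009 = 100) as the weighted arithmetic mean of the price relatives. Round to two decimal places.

barley: 5.5 × (246.09/187.32) = 5.5 × 1.313741 = 7.2256
aluminium: 40.0 × (2064.44/2528.10) = 40.0 × 0.816597 = 32.6639
coal: 30.0 × (153.36/154.92) = 30.0 × 0.989930 = 29.6979
crude oil: 24.5 × (55.07/68.49) = 24.5 × 0.804059 = 19.6994
Index = Σ wᵢ·(p₁ᵢ/p₀ᵢ) = 7.2256 + 32.6639 + 29.6979 + 19.6994 = 89.2868

89.29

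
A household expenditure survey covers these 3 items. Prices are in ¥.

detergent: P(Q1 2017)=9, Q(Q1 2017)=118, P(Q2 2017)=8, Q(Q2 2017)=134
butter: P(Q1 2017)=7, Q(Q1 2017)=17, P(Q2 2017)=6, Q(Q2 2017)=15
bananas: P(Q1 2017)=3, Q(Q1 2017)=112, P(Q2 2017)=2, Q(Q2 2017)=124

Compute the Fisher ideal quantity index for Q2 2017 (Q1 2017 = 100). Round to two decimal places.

Laspeyres component (base-period weights):
ΣP(Q1 2017)Q(Q2 2017) = 9×134 + 7×15 + 3×124 = 1206 + 105 + 372 = 1683
ΣP(Q1 2017)Q(Q1 2017) = 9×118 + 7×17 + 3×112 = 1062 + 119 + 336 = 1517
L = 1683 / 1517 × 100 = 110.9426
Paasche component (current-period weights):
ΣP(Q2 2017)Q(Q2 2017) = 8×134 + 6×15 + 2×124 = 1072 + 90 + 248 = 1410
ΣP(Q2 2017)Q(Q1 2017) = 8×118 + 6×17 + 2×112 = 944 + 102 + 224 = 1270
P = 1410 / 1270 × 100 = 111.0236
Fisher = √(L × P) = √(110.9426 × 111.0236) = 110.9831

110.98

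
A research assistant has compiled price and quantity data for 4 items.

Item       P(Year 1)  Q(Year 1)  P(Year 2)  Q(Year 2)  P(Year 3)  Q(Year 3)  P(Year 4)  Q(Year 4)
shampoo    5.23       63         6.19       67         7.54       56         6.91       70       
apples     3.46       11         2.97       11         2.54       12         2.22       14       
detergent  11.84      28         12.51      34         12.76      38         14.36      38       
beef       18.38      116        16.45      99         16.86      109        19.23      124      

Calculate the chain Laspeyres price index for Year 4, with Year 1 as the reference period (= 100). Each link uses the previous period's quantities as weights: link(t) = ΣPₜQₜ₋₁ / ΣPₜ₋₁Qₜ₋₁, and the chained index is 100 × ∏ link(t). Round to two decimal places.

109.87

Link Year 1→Year 2:
ΣP(Year 2)Q(Year 1) = 6.19×63 + 2.97×11 + 12.51×28 + 16.45×116 = 389.97 + 32.67 + 350.28 + 1908.2 = 2681.12
ΣP(Year 1)Q(Year 1) = 5.23×63 + 3.46×11 + 11.84×28 + 18.38×116 = 329.49 + 38.06 + 331.52 + 2132.08 = 2831.15
link = 2681.12/2831.15 = 0.947007
Link Year 2→Year 3:
ΣP(Year 3)Q(Year 2) = 7.54×67 + 2.54×11 + 12.76×34 + 16.86×99 = 505.18 + 27.94 + 433.84 + 1669.14 = 2636.1
ΣP(Year 2)Q(Year 2) = 6.19×67 + 2.97×11 + 12.51×34 + 16.45×99 = 414.73 + 32.67 + 425.34 + 1628.55 = 2501.29
link = 2636.1/2501.29 = 1.053896
Link Year 3→Year 4:
ΣP(Year 4)Q(Year 3) = 6.91×56 + 2.22×12 + 14.36×38 + 19.23×109 = 386.96 + 26.64 + 545.68 + 2096.07 = 3055.35
ΣP(Year 3)Q(Year 3) = 7.54×56 + 2.54×12 + 12.76×38 + 16.86×109 = 422.24 + 30.48 + 484.88 + 1837.74 = 2775.34
link = 3055.35/2775.34 = 1.100892
Chained index = 100 × 0.947007 × 1.053896 × 1.100892 = 109.8743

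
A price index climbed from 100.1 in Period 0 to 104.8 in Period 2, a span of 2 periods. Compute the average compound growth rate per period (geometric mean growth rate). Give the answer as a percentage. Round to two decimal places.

Growth factor = (104.8/100.1)^(1/2) = (1.046953)^(1/2) = 1.023207
Growth rate = 1.023207 − 1 = 0.023207 = 2.3207%

2.32%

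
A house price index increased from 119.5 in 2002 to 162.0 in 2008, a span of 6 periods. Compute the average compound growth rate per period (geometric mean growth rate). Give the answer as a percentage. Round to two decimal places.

Growth factor = (162.0/119.5)^(1/6) = (1.355649)^(1/6) = 1.052021
Growth rate = 1.052021 − 1 = 0.052021 = 5.2021%

5.20%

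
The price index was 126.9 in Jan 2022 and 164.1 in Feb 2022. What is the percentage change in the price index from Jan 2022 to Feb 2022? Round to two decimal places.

29.31%

Change = (164.1 − 126.9) / 126.9 × 100
       = 37.2 / 126.9 × 100 = 29.3144%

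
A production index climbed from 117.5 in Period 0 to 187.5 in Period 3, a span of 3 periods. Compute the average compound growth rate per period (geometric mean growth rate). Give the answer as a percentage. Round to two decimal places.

Growth factor = (187.5/117.5)^(1/3) = (1.595745)^(1/3) = 1.168569
Growth rate = 1.168569 − 1 = 0.168569 = 16.8569%

16.86%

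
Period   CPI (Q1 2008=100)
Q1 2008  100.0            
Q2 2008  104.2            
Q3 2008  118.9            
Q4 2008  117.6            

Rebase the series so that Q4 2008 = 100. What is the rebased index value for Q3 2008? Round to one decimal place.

101.1

Rebased(Q3 2008) = 118.9 / 117.6 × 100 = 101.1054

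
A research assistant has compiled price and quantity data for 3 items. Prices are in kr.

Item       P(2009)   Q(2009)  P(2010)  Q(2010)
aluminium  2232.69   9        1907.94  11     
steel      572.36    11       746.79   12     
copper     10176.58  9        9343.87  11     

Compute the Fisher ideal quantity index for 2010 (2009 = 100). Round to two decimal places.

121.38

Laspeyres component (base-period weights):
ΣP(2009)Q(2010) = 2232.69×11 + 572.36×12 + 10176.58×11 = 24559.59 + 6868.32 + 111942.38 = 143370.29
ΣP(2009)Q(2009) = 2232.69×9 + 572.36×11 + 10176.58×9 = 20094.21 + 6295.96 + 91589.22 = 117979.39
L = 143370.29 / 117979.39 × 100 = 121.5215
Paasche component (current-period weights):
ΣP(2010)Q(2010) = 1907.94×11 + 746.79×12 + 9343.87×11 = 20987.34 + 8961.48 + 102782.57 = 132731.39
ΣP(2010)Q(2009) = 1907.94×9 + 746.79×11 + 9343.87×9 = 17171.46 + 8214.69 + 84094.83 = 109480.98
P = 132731.39 / 109480.98 × 100 = 121.2369
Fisher = √(L × P) = √(121.5215 × 121.2369) = 121.3791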